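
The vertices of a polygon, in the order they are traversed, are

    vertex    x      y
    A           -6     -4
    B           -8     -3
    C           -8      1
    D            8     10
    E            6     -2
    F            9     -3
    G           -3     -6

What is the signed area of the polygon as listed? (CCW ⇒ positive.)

-148.5

Apply the surveyor's formula: 2A = Σ (x_i·y_{i+1} − x_{i+1}·y_i), indices taken mod 7.
Σ = (-14) + (-32) + (-88) + (-76) + (0) + (-63) + (-24) = -297
Signed area = Σ/2 = -148.5 (negative ⇒ clockwise traversal).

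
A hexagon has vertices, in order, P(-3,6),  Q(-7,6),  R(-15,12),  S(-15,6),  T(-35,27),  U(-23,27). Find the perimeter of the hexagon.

|PQ| = √((-4)² + (0)²) = √16 = 4
|QR| = √((-8)² + (6)²) = √100 = 10
|RS| = √((0)² + (-6)²) = √36 = 6
|ST| = √((-20)² + (21)²) = √841 = 29
|TU| = √((12)² + (0)²) = √144 = 12
|UP| = √((20)² + (-21)²) = √841 = 29
Perimeter = 4 + 10 + 6 + 29 + 12 + 29 = 90.

90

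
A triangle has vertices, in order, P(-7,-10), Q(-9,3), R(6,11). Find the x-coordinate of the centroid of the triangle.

Apply the shoelace formula. First the cross-terms c_i = x_i·y_{i+1} − x_{i+1}·y_i:
  -111, -117, 17  ⇒  2A = -211, A = -105.5.
Then Σ (x_i + x_{i+1})·c_i = 2110, so x̄ = 2110 / (6·(-105.5)) = -10/3.

-10/3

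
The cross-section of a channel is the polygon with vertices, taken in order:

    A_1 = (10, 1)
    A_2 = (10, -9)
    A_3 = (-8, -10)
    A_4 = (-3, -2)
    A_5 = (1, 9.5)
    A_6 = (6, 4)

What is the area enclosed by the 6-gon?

199.75

Apply the surveyor's formula: 2A = Σ (x_i·y_{i+1} − x_{i+1}·y_i), indices taken mod 6.
Σ = (-100) + (-172) + (-14) + (-26.5) + (-53) + (-34) = -399.5
Area = |Σ|/2 = 199.75.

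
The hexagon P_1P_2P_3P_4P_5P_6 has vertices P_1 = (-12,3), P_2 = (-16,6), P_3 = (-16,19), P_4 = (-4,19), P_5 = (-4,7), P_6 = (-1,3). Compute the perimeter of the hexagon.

|P_1P_2| = √((-4)² + (3)²) = √25 = 5
|P_2P_3| = √((0)² + (13)²) = √169 = 13
|P_3P_4| = √((12)² + (0)²) = √144 = 12
|P_4P_5| = √((0)² + (-12)²) = √144 = 12
|P_5P_6| = √((3)² + (-4)²) = √25 = 5
|P_6P_1| = √((-11)² + (0)²) = √121 = 11
Perimeter = 5 + 13 + 12 + 12 + 5 + 11 = 58.

58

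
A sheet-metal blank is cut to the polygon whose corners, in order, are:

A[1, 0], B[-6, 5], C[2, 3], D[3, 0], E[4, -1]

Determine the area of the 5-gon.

17

Apply Gauss's area formula: 2A = Σ (x_i·y_{i+1} − x_{i+1}·y_i), indices taken mod 5.
Σ = (5) + (-28) + (-9) + (-3) + (1) = -34
Area = |Σ|/2 = 17.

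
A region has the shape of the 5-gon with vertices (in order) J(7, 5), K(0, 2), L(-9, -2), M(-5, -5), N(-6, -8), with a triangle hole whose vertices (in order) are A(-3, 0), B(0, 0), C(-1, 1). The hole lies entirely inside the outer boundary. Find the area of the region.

50

Outer boundary:
Apply the shoelace formula: 2A = Σ (x_i·y_{i+1} − x_{i+1}·y_i), indices taken mod 5.
J→K: (7)(2) − (0)(5) = 14
K→L: (0)(-2) − (-9)(2) = 18
L→M: (-9)(-5) − (-5)(-2) = 35
M→N: (-5)(-8) − (-6)(-5) = 10
N→J: (-6)(5) − (7)(-8) = 26
Σ = 103
Area = |Σ|/2 = 51.5.
Hole:
Apply the shoelace formula: 2A = Σ (x_i·y_{i+1} − x_{i+1}·y_i), indices taken mod 3.
Σ = (0) + (0) + (3) = 3
Area = |Σ|/2 = 1.5.
Net area = 51.5 − 1.5 = 50.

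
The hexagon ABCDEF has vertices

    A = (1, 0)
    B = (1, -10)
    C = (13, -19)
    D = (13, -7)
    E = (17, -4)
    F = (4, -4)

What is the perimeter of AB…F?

|AB| = √((0)² + (-10)²) = √100 = 10
|BC| = √((12)² + (-9)²) = √225 = 15
|CD| = √((0)² + (12)²) = √144 = 12
|DE| = √((4)² + (3)²) = √25 = 5
|EF| = √((-13)² + (0)²) = √169 = 13
|FA| = √((-3)² + (4)²) = √25 = 5
Perimeter = 10 + 15 + 12 + 5 + 13 + 5 = 60.

60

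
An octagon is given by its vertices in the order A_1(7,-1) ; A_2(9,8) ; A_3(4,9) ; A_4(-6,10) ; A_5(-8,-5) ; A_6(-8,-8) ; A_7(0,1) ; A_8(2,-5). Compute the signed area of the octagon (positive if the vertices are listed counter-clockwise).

Apply Gauss's area formula: 2A = Σ (x_i·y_{i+1} − x_{i+1}·y_i), indices taken mod 8.
Σ = (65) + (49) + (94) + (110) + (24) + (-8) + (-2) + (33) = 365
Signed area = Σ/2 = 182.5 (positive ⇒ counter-clockwise traversal).

182.5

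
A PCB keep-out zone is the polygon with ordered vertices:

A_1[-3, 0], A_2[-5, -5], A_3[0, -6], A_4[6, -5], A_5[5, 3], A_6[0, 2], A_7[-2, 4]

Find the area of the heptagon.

Apply the shoelace formula: 2A = Σ (x_i·y_{i+1} − x_{i+1}·y_i), indices taken mod 7.
Σ = (15) + (30) + (36) + (43) + (10) + (4) + (12) = 150
Area = |Σ|/2 = 75.

75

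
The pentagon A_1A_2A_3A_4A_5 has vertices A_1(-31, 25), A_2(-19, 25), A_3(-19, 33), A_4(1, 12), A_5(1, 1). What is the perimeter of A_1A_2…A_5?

|A_1A_2| = √((12)² + (0)²) = √144 = 12
|A_2A_3| = √((0)² + (8)²) = √64 = 8
|A_3A_4| = √((20)² + (-21)²) = √841 = 29
|A_4A_5| = √((0)² + (-11)²) = √121 = 11
|A_5A_1| = √((-32)² + (24)²) = √1600 = 40
Perimeter = 12 + 8 + 29 + 11 + 40 = 100.

100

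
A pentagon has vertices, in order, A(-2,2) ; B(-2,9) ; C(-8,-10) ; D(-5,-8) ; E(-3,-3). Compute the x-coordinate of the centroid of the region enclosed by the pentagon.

-914/213

Apply the shoelace formula. First the cross-terms c_i = x_i·y_{i+1} − x_{i+1}·y_i:
  -14, 92, 14, -9, -12  ⇒  2A = 71, A = 35.5.
Then Σ (x_i + x_{i+1})·c_i = -914, so x̄ = -914 / (6·35.5) = -914/213.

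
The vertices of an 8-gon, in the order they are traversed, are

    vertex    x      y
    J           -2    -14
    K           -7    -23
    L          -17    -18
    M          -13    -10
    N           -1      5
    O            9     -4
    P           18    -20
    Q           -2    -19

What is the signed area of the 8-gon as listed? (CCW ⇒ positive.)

-498.5

Σ = (-52) + (-265) + (-64) + (-75) + (-41) + (-108) + (-382) + (-10) = -997
Signed area = Σ/2 = -498.5 (negative ⇒ clockwise traversal).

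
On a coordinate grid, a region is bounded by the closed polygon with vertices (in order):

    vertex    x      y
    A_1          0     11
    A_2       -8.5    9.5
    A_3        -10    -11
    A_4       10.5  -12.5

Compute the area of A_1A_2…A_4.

Cross-terms: 93.5, 188.5, 240.5, 115.5  ⇒  Σ = 638
Area = |Σ|/2 = 319.

319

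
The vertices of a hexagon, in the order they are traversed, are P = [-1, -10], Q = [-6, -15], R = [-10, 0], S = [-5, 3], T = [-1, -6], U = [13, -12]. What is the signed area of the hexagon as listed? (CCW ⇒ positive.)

-122

Σ = (-45) + (-150) + (-30) + (33) + (90) + (-142) = -244
Signed area = Σ/2 = -122 (negative ⇒ clockwise traversal).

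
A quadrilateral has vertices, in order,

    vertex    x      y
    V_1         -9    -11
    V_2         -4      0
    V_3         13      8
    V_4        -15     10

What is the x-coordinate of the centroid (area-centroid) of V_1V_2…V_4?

-64/13

Apply the surveyor's formula. First the cross-terms c_i = x_i·y_{i+1} − x_{i+1}·y_i:
  -44, -32, 250, 255  ⇒  2A = 429, A = 214.5.
Then Σ (x_i + x_{i+1})·c_i = -6336, so x̄ = -6336 / (6·214.5) = -64/13.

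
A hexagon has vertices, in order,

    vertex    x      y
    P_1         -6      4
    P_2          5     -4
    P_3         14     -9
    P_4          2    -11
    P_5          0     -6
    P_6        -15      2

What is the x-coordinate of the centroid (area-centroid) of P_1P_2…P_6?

Apply the surveyor's formula. First the cross-terms c_i = x_i·y_{i+1} − x_{i+1}·y_i:
  4, 11, -136, -12, -90, -48  ⇒  2A = -271, A = -135.5.
Then Σ (x_i + x_{i+1})·c_i = 363, so x̄ = 363 / (6·(-135.5)) = -121/271.

-121/271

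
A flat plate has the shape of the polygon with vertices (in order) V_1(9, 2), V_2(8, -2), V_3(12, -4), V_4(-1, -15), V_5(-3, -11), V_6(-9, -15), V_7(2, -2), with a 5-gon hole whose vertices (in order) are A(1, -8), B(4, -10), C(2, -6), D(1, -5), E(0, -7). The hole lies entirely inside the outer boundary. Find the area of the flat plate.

Outer boundary:
Apply the shoelace (surveyor's) formula: 2A = Σ (x_i·y_{i+1} − x_{i+1}·y_i), indices taken mod 7.
Σ = (-34) + (-8) + (-184) + (-34) + (-54) + (48) + (22) = -244
Area = |Σ|/2 = 122.
Hole:
A→B: (1)(-10) − (4)(-8) = 22
B→C: (4)(-6) − (2)(-10) = -4
C→D: (2)(-5) − (1)(-6) = -4
D→E: (1)(-7) − (0)(-5) = -7
E→A: (0)(-8) − (1)(-7) = 7
Σ = 14
Area = |Σ|/2 = 7.
Net area = 122 − 7 = 115.

115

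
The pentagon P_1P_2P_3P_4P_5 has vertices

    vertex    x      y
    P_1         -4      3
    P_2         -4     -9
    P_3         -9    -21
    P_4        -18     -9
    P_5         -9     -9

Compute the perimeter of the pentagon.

62

|P_1P_2| = √((0)² + (-12)²) = √144 = 12
|P_2P_3| = √((-5)² + (-12)²) = √169 = 13
|P_3P_4| = √((-9)² + (12)²) = √225 = 15
|P_4P_5| = √((9)² + (0)²) = √81 = 9
|P_5P_1| = √((5)² + (12)²) = √169 = 13
Perimeter = 12 + 13 + 15 + 9 + 13 = 62.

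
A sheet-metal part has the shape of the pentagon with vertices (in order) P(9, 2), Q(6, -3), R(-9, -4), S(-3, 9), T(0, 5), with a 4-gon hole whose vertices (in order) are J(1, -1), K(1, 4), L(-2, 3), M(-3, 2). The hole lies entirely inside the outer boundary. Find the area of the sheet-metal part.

110.5

Outer boundary:
Σ = (-39) + (-51) + (-93) + (-15) + (-45) = -243
Area = |Σ|/2 = 121.5.
Hole:
J→K: (1)(4) − (1)(-1) = 5
K→L: (1)(3) − (-2)(4) = 11
L→M: (-2)(2) − (-3)(3) = 5
M→J: (-3)(-1) − (1)(2) = 1
Σ = 22
Area = |Σ|/2 = 11.
Net area = 121.5 − 11 = 110.5.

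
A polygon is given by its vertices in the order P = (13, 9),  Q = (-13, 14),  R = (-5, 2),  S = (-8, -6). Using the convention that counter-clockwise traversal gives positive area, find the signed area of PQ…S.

Apply the shoelace (surveyor's) formula: 2A = Σ (x_i·y_{i+1} − x_{i+1}·y_i), indices taken mod 4.
Σ = (299) + (44) + (46) + (6) = 395
Signed area = Σ/2 = 197.5 (positive ⇒ counter-clockwise traversal).

197.5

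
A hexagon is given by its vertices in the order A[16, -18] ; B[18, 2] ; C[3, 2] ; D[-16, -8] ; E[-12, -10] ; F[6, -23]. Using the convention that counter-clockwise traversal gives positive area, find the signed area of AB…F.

527

Cross-terms: 356, 30, 8, 64, 336, 260  ⇒  Σ = 1054
Signed area = Σ/2 = 527 (positive ⇒ counter-clockwise traversal).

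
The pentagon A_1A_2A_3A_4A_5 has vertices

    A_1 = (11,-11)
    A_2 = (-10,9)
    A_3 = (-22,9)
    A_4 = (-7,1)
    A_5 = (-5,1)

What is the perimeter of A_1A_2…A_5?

80

|A_1A_2| = √((-21)² + (20)²) = √841 = 29
|A_2A_3| = √((-12)² + (0)²) = √144 = 12
|A_3A_4| = √((15)² + (-8)²) = √289 = 17
|A_4A_5| = √((2)² + (0)²) = √4 = 2
|A_5A_1| = √((16)² + (-12)²) = √400 = 20
Perimeter = 29 + 12 + 17 + 2 + 20 = 80.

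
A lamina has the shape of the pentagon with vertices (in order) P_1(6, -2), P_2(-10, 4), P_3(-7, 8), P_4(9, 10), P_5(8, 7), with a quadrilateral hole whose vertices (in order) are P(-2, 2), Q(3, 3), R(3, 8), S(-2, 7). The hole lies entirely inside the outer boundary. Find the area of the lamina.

107.5

Outer boundary:
Σ = (4) + (-52) + (-142) + (-17) + (-58) = -265
Area = |Σ|/2 = 132.5.
Hole:
Apply the surveyor's formula: 2A = Σ (x_i·y_{i+1} − x_{i+1}·y_i), indices taken mod 4.
P→Q: (-2)(3) − (3)(2) = -12
Q→R: (3)(8) − (3)(3) = 15
R→S: (3)(7) − (-2)(8) = 37
S→P: (-2)(2) − (-2)(7) = 10
Σ = 50
Area = |Σ|/2 = 25.
Net area = 132.5 − 25 = 107.5.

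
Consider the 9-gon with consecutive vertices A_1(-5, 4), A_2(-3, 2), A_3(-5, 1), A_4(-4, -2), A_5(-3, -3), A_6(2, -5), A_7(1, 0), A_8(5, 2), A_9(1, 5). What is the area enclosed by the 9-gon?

54.5

Apply the shoelace formula: 2A = Σ (x_i·y_{i+1} − x_{i+1}·y_i), indices taken mod 9.
Σ = (2) + (7) + (14) + (6) + (21) + (5) + (2) + (23) + (29) = 109
Area = |Σ|/2 = 54.5.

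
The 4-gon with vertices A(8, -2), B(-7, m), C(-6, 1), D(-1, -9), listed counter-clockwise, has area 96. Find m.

Write out the shoelace sum; only the two edges meeting at B involve m:
2·Area = [(8·m − (-7)·(-2)) + ((-7)·1 − (-6)·m)] + 129
       = 14·m + 108 = 192
⇒ m = 6.

6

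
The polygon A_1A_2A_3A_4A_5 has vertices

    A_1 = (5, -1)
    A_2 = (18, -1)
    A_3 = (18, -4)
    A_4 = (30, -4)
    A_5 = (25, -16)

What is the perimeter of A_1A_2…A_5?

66

|A_1A_2| = √((13)² + (0)²) = √169 = 13
|A_2A_3| = √((0)² + (-3)²) = √9 = 3
|A_3A_4| = √((12)² + (0)²) = √144 = 12
|A_4A_5| = √((-5)² + (-12)²) = √169 = 13
|A_5A_1| = √((-20)² + (15)²) = √625 = 25
Perimeter = 13 + 3 + 12 + 13 + 25 = 66.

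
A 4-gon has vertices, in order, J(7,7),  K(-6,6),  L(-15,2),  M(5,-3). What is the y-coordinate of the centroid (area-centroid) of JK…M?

Apply the shoelace (surveyor's) formula. First the cross-terms c_i = x_i·y_{i+1} − x_{i+1}·y_i:
  84, 78, 35, 56  ⇒  2A = 253, A = 126.5.
Then Σ (y_i + y_{i+1})·c_i = 1905, so ȳ = 1905 / (6·126.5) = 635/253.

635/253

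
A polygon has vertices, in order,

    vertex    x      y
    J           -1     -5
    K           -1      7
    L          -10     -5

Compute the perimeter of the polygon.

|JK| = √((0)² + (12)²) = √144 = 12
|KL| = √((-9)² + (-12)²) = √225 = 15
|LJ| = √((9)² + (0)²) = √81 = 9
Perimeter = 12 + 15 + 9 = 36.

36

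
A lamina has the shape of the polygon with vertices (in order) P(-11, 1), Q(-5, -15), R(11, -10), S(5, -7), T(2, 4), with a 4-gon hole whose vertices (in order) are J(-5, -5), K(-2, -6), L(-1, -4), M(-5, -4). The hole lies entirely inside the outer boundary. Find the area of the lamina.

213.5

Outer boundary:
Σ = (170) + (215) + (-27) + (34) + (46) = 438
Area = |Σ|/2 = 219.
Hole:
Apply Gauss's area formula: 2A = Σ (x_i·y_{i+1} − x_{i+1}·y_i), indices taken mod 4.
Σ = (20) + (2) + (-16) + (5) = 11
Area = |Σ|/2 = 5.5.
Net area = 219 − 5.5 = 213.5.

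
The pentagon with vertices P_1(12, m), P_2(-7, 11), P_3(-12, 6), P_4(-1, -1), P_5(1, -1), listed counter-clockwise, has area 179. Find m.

Write out the shoelace sum; only the two edges meeting at P_1 involve m:
2·Area = [(1·m − 12·(-1)) + (12·11 − (-7)·m)] + 110
       = 8·m + 254 = 358
⇒ m = 13.

13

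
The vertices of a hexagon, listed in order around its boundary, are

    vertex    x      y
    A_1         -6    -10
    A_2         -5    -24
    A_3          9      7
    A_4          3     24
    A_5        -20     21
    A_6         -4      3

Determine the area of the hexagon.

547.5

Σ = (94) + (181) + (195) + (543) + (24) + (58) = 1095
Area = |Σ|/2 = 547.5.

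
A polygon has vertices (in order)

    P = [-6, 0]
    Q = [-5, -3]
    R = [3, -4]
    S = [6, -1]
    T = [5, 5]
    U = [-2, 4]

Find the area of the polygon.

Apply the shoelace formula: 2A = Σ (x_i·y_{i+1} − x_{i+1}·y_i), indices taken mod 6.
P→Q: (-6)(-3) − (-5)(0) = 18
Q→R: (-5)(-4) − (3)(-3) = 29
R→S: (3)(-1) − (6)(-4) = 21
S→T: (6)(5) − (5)(-1) = 35
T→U: (5)(4) − (-2)(5) = 30
U→P: (-2)(0) − (-6)(4) = 24
Σ = 157
Area = |Σ|/2 = 78.5.

78.5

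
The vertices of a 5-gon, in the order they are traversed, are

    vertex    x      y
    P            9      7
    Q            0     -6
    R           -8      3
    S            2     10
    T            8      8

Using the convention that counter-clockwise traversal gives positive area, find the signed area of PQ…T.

Apply Gauss's area formula: 2A = Σ (x_i·y_{i+1} − x_{i+1}·y_i), indices taken mod 5.
P→Q: (9)(-6) − (0)(7) = -54
Q→R: (0)(3) − (-8)(-6) = -48
R→S: (-8)(10) − (2)(3) = -86
S→T: (2)(8) − (8)(10) = -64
T→P: (8)(7) − (9)(8) = -16
Σ = -268
Signed area = Σ/2 = -134 (negative ⇒ clockwise traversal).

-134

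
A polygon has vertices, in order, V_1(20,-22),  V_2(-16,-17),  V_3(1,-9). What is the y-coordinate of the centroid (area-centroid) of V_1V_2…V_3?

Apply the surveyor's formula. First the cross-terms c_i = x_i·y_{i+1} − x_{i+1}·y_i:
  -692, 161, 158  ⇒  2A = -373, A = -186.5.
Then Σ (y_i + y_{i+1})·c_i = 17904, so ȳ = 17904 / (6·(-186.5)) = -16.

-16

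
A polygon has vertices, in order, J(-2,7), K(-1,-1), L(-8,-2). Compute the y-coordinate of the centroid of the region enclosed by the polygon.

4/3

Apply Gauss's area formula. First the cross-terms c_i = x_i·y_{i+1} − x_{i+1}·y_i:
  9, -6, -60  ⇒  2A = -57, A = -28.5.
Then Σ (y_i + y_{i+1})·c_i = -228, so ȳ = -228 / (6·(-28.5)) = 4/3.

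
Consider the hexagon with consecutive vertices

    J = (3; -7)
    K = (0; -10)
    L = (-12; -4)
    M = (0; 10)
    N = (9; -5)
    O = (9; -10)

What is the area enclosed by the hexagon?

Σ = (-30) + (-120) + (-120) + (-90) + (-45) + (-33) = -438
Area = |Σ|/2 = 219.

219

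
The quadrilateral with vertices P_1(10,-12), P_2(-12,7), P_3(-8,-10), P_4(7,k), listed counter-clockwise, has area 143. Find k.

Write out the shoelace sum; only the two edges meeting at P_4 involve k:
2·Area = [((-8)·k − 7·(-10)) + (7·(-12) − 10·k)] + 102
       = -18·k + 88 = 286
⇒ k = -11.

-11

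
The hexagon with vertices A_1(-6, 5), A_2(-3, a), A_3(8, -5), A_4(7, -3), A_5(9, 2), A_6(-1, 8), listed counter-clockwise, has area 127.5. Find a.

-4

The doubled signed area Σ (x_i y_{i+1} − x_{i+1} y_i) is linear in a.
With a=0 it equals 199; the coefficient of a is -14 (from the two edges through A_2).
So -14·a + 199 = 2·127.5 = 255 ⇒ a = -4.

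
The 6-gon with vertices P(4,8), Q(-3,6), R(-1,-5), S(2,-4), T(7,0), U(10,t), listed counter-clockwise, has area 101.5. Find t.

The doubled signed area Σ (x_i y_{i+1} − x_{i+1} y_i) is linear in t.
With t=0 it equals 191; the coefficient of t is 3 (from the two edges through U).
So 3·t + 191 = 2·101.5 = 203 ⇒ t = 4.

4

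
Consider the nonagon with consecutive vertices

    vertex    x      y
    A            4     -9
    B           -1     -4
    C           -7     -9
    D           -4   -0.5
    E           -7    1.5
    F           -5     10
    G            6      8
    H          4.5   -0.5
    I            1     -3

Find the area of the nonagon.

Apply the shoelace formula: 2A = Σ (x_i·y_{i+1} − x_{i+1}·y_i), indices taken mod 9.
Σ = (-25) + (-19) + (-32.5) + (-9.5) + (-62.5) + (-100) + (-39) + (-13) + (3) = -297.5
Area = |Σ|/2 = 148.75.

148.75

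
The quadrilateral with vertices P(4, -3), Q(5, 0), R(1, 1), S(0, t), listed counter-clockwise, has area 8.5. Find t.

1

The doubled signed area Σ (x_i y_{i+1} − x_{i+1} y_i) is linear in t.
With t=0 it equals 20; the coefficient of t is -3 (from the two edges through S).
So -3·t + 20 = 2·8.5 = 17 ⇒ t = 1.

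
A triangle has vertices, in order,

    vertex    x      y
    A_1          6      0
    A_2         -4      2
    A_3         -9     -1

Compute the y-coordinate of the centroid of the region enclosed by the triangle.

Apply the shoelace (surveyor's) formula. First the cross-terms c_i = x_i·y_{i+1} − x_{i+1}·y_i:
  12, 22, 6  ⇒  2A = 40, A = 20.
Then Σ (y_i + y_{i+1})·c_i = 40, so ȳ = 40 / (6·20) = 1/3.

1/3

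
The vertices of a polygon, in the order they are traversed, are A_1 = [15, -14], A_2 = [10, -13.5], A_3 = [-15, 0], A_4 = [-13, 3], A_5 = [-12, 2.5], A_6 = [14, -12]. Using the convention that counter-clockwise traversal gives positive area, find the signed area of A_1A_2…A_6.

Apply the shoelace formula: 2A = Σ (x_i·y_{i+1} − x_{i+1}·y_i), indices taken mod 6.
Σ = (-62.5) + (-202.5) + (-45) + (3.5) + (109) + (-16) = -213.5
Signed area = Σ/2 = -106.75 (negative ⇒ clockwise traversal).

-106.75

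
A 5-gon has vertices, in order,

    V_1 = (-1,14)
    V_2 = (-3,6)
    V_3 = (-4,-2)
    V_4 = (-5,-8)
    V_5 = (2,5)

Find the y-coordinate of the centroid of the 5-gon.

Apply Gauss's area formula. First the cross-terms c_i = x_i·y_{i+1} − x_{i+1}·y_i:
  36, 30, 22, -9, 33  ⇒  2A = 112, A = 56.
Then Σ (y_i + y_{i+1})·c_i = 1274, so ȳ = 1274 / (6·56) = 91/24.

91/24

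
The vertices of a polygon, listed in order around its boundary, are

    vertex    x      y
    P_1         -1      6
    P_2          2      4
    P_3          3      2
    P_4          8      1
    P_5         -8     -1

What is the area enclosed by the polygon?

43

Apply the shoelace (surveyor's) formula: 2A = Σ (x_i·y_{i+1} − x_{i+1}·y_i), indices taken mod 5.
P_1→P_2: (-1)(4) − (2)(6) = -16
P_2→P_3: (2)(2) − (3)(4) = -8
P_3→P_4: (3)(1) − (8)(2) = -13
P_4→P_5: (8)(-1) − (-8)(1) = 0
P_5→P_1: (-8)(6) − (-1)(-1) = -49
Σ = -86
Area = |Σ|/2 = 43.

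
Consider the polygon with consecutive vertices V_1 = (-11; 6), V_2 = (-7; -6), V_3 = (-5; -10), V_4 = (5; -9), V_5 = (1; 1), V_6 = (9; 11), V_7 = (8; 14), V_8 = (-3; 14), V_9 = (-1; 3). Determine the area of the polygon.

Apply the shoelace (surveyor's) formula: 2A = Σ (x_i·y_{i+1} − x_{i+1}·y_i), indices taken mod 9.
Cross-terms: 108, 40, 95, 14, 2, 38, 154, 5, 27  ⇒  Σ = 483
Area = |Σ|/2 = 241.5.

241.5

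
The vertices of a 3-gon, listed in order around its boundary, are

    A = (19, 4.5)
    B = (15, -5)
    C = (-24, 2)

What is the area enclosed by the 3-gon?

199.25

A→B: (19)(-5) − (15)(4.5) = -162.5
B→C: (15)(2) − (-24)(-5) = -90
C→A: (-24)(4.5) − (19)(2) = -146
Σ = -398.5
Area = |Σ|/2 = 199.25.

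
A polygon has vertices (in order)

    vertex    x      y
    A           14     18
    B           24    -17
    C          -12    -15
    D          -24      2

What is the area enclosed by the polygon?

1039

Apply the shoelace (surveyor's) formula: 2A = Σ (x_i·y_{i+1} − x_{i+1}·y_i), indices taken mod 4.
Cross-terms: -670, -564, -384, -460  ⇒  Σ = -2078
Area = |Σ|/2 = 1039.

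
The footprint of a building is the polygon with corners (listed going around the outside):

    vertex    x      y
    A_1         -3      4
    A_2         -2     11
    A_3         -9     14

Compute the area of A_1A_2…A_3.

26

Apply the shoelace (surveyor's) formula: 2A = Σ (x_i·y_{i+1} − x_{i+1}·y_i), indices taken mod 3.
Cross-terms: -25, 71, 6  ⇒  Σ = 52
Area = |Σ|/2 = 26.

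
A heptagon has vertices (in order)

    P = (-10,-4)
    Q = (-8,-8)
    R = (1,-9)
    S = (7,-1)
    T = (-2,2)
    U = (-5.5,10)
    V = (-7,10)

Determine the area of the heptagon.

P→Q: (-10)(-8) − (-8)(-4) = 48
Q→R: (-8)(-9) − (1)(-8) = 80
R→S: (1)(-1) − (7)(-9) = 62
S→T: (7)(2) − (-2)(-1) = 12
T→U: (-2)(10) − (-5.5)(2) = -9
U→V: (-5.5)(10) − (-7)(10) = 15
V→P: (-7)(-4) − (-10)(10) = 128
Σ = 336
Area = |Σ|/2 = 168.

168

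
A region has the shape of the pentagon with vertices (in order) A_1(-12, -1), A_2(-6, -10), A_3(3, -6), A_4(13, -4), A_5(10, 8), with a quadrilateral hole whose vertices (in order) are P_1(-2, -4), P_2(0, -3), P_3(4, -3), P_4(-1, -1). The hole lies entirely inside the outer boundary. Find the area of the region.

231.5

Outer boundary:
Apply the surveyor's formula: 2A = Σ (x_i·y_{i+1} − x_{i+1}·y_i), indices taken mod 5.
Cross-terms: 114, 66, 66, 144, 86  ⇒  Σ = 476
Area = |Σ|/2 = 238.
Hole:
Σ = (6) + (12) + (-7) + (2) = 13
Area = |Σ|/2 = 6.5.
Net area = 238 − 6.5 = 231.5.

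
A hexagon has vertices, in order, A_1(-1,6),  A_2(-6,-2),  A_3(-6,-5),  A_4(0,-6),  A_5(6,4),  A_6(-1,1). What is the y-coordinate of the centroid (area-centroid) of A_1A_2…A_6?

-61/57

Apply the shoelace (surveyor's) formula. First the cross-terms c_i = x_i·y_{i+1} − x_{i+1}·y_i:
  38, 18, 36, 36, 10, -5  ⇒  2A = 133, A = 66.5.
Then Σ (y_i + y_{i+1})·c_i = -427, so ȳ = -427 / (6·66.5) = -61/57.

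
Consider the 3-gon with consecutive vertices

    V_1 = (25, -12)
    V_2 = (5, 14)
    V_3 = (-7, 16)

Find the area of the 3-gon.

136

Apply the surveyor's formula: 2A = Σ (x_i·y_{i+1} − x_{i+1}·y_i), indices taken mod 3.
Σ = (410) + (178) + (-316) = 272
Area = |Σ|/2 = 136.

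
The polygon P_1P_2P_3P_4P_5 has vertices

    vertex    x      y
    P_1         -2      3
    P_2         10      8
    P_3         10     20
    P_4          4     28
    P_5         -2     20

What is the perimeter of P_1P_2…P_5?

|P_1P_2| = √((12)² + (5)²) = √169 = 13
|P_2P_3| = √((0)² + (12)²) = √144 = 12
|P_3P_4| = √((-6)² + (8)²) = √100 = 10
|P_4P_5| = √((-6)² + (-8)²) = √100 = 10
|P_5P_1| = √((0)² + (-17)²) = √289 = 17
Perimeter = 13 + 12 + 10 + 10 + 17 = 62.

62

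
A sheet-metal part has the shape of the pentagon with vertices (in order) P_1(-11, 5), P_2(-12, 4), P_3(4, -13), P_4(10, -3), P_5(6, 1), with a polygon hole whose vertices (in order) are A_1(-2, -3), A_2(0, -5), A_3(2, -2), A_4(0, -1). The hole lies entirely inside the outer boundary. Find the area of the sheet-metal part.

163.5

Outer boundary:
Apply the shoelace formula: 2A = Σ (x_i·y_{i+1} − x_{i+1}·y_i), indices taken mod 5.
P_1→P_2: (-11)(4) − (-12)(5) = 16
P_2→P_3: (-12)(-13) − (4)(4) = 140
P_3→P_4: (4)(-3) − (10)(-13) = 118
P_4→P_5: (10)(1) − (6)(-3) = 28
P_5→P_1: (6)(5) − (-11)(1) = 41
Σ = 343
Area = |Σ|/2 = 171.5.
Hole:
Apply the shoelace formula: 2A = Σ (x_i·y_{i+1} − x_{i+1}·y_i), indices taken mod 4.
Cross-terms: 10, 10, -2, -2  ⇒  Σ = 16
Area = |Σ|/2 = 8.
Net area = 171.5 − 8 = 163.5.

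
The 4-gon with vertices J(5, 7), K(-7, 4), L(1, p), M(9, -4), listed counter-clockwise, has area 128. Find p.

-7

Write out the shoelace sum; only the two edges meeting at L involve p:
2·Area = [((-7)·p − 1·4) + (1·(-4) − 9·p)] + 152
       = -16·p + 144 = 256
⇒ p = -7.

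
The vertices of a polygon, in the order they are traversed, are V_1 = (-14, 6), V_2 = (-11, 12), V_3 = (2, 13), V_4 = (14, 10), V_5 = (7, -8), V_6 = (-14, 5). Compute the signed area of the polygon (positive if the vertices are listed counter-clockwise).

Apply Gauss's area formula: 2A = Σ (x_i·y_{i+1} − x_{i+1}·y_i), indices taken mod 6.
Σ = (-102) + (-167) + (-162) + (-182) + (-77) + (-14) = -704
Signed area = Σ/2 = -352 (negative ⇒ clockwise traversal).

-352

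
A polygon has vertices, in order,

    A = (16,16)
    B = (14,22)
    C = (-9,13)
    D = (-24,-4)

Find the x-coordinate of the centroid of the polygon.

Apply Gauss's area formula. First the cross-terms c_i = x_i·y_{i+1} − x_{i+1}·y_i:
  128, 380, 348, -320  ⇒  2A = 536, A = 268.
Then Σ (x_i + x_{i+1})·c_i = -3184, so x̄ = -3184 / (6·268) = -398/201.

-398/201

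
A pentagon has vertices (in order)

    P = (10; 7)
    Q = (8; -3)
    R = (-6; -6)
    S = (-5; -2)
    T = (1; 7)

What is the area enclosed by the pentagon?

Σ = (-86) + (-66) + (-18) + (-33) + (-63) = -266
Area = |Σ|/2 = 133.

133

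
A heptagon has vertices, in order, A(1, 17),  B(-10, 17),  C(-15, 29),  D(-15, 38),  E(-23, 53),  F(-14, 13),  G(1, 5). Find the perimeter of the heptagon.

120

|AB| = √((-11)² + (0)²) = √121 = 11
|BC| = √((-5)² + (12)²) = √169 = 13
|CD| = √((0)² + (9)²) = √81 = 9
|DE| = √((-8)² + (15)²) = √289 = 17
|EF| = √((9)² + (-40)²) = √1681 = 41
|FG| = √((15)² + (-8)²) = √289 = 17
|GA| = √((0)² + (12)²) = √144 = 12
Perimeter = 11 + 13 + 9 + 17 + 41 + 17 + 12 = 120.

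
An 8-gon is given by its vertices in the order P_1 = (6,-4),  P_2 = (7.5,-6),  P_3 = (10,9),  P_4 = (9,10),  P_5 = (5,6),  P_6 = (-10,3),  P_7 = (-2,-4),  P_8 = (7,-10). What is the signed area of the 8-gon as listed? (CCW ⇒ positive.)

Cross-terms: -6, 127.5, 19, 4, 75, 46, 48, 32  ⇒  Σ = 345.5
Signed area = Σ/2 = 172.75 (positive ⇒ counter-clockwise traversal).

172.75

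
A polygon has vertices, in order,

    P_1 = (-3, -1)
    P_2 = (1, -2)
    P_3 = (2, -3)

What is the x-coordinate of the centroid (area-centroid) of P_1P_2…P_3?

Apply the shoelace (surveyor's) formula. First the cross-terms c_i = x_i·y_{i+1} − x_{i+1}·y_i:
  7, 1, -11  ⇒  2A = -3, A = -1.5.
Then Σ (x_i + x_{i+1})·c_i = 0, so x̄ = 0 / (6·(-1.5)) = 0.

0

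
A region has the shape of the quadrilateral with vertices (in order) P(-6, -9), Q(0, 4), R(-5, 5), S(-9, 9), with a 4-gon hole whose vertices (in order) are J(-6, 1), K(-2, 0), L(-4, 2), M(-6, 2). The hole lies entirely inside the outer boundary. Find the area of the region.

Outer boundary:
Σ = (-24) + (20) + (0) + (135) = 131
Area = |Σ|/2 = 65.5.
Hole:
Apply the shoelace formula: 2A = Σ (x_i·y_{i+1} − x_{i+1}·y_i), indices taken mod 4.
Cross-terms: 2, -4, 4, 6  ⇒  Σ = 8
Area = |Σ|/2 = 4.
Net area = 65.5 − 4 = 61.5.

61.5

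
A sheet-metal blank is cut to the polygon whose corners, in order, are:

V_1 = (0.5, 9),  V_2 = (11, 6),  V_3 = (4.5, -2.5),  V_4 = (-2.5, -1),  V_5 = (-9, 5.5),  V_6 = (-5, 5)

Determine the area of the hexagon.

Apply Gauss's area formula: 2A = Σ (x_i·y_{i+1} − x_{i+1}·y_i), indices taken mod 6.
Cross-terms: -96, -54.5, -10.75, -22.75, -17.5, -47.5  ⇒  Σ = -249
Area = |Σ|/2 = 124.5.

124.5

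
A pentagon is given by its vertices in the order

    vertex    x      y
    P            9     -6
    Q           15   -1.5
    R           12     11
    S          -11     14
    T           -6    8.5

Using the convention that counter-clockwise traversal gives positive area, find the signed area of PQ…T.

249.25

Σ = (76.5) + (183) + (289) + (-9.5) + (-40.5) = 498.5
Signed area = Σ/2 = 249.25 (positive ⇒ counter-clockwise traversal).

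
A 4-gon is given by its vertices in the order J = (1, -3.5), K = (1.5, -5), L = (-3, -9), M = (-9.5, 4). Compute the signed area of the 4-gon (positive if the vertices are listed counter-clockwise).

Apply Gauss's area formula: 2A = Σ (x_i·y_{i+1} − x_{i+1}·y_i), indices taken mod 4.
Σ = (0.25) + (-28.5) + (-97.5) + (29.25) = -96.5
Signed area = Σ/2 = -48.25 (negative ⇒ clockwise traversal).

-48.25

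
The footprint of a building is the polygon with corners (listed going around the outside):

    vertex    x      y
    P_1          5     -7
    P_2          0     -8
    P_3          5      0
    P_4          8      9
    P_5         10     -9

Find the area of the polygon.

71

Apply the shoelace formula: 2A = Σ (x_i·y_{i+1} − x_{i+1}·y_i), indices taken mod 5.
Σ = (-40) + (40) + (45) + (-162) + (-25) = -142
Area = |Σ|/2 = 71.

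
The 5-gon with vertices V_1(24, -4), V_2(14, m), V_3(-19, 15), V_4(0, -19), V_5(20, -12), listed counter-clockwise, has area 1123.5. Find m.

Write out the shoelace sum; only the two edges meeting at V_2 involve m:
2·Area = [(24·m − 14·(-4)) + (14·15 − (-19)·m)] + 949
       = 43·m + 1215 = 2247
⇒ m = 24.

24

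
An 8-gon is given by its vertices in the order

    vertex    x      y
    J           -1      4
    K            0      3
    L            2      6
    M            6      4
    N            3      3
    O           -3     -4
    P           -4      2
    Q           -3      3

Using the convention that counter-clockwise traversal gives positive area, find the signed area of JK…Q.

Σ = (-3) + (-6) + (-28) + (6) + (-3) + (-22) + (-6) + (-9) = -71
Signed area = Σ/2 = -35.5 (negative ⇒ clockwise traversal).

-35.5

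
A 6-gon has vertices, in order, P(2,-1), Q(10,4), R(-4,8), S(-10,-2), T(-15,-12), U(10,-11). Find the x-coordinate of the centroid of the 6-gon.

-209/93

Apply the surveyor's formula. First the cross-terms c_i = x_i·y_{i+1} − x_{i+1}·y_i:
  18, 96, 88, 90, 285, 12  ⇒  2A = 589, A = 294.5.
Then Σ (x_i + x_{i+1})·c_i = -3971, so x̄ = -3971 / (6·294.5) = -209/93.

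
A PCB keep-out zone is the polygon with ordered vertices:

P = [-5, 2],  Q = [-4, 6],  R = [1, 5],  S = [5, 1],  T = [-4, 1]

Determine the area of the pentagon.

33

Apply the surveyor's formula: 2A = Σ (x_i·y_{i+1} − x_{i+1}·y_i), indices taken mod 5.
Σ = (-22) + (-26) + (-24) + (9) + (-3) = -66
Area = |Σ|/2 = 33.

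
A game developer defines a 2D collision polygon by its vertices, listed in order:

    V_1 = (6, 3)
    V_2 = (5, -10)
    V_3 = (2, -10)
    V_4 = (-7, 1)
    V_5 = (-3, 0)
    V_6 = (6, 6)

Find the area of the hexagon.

103

Cross-terms: -75, -30, -68, 3, -18, -18  ⇒  Σ = -206
Area = |Σ|/2 = 103.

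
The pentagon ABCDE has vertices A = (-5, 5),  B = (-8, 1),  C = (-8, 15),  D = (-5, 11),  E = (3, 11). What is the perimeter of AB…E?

42

|AB| = √((-3)² + (-4)²) = √25 = 5
|BC| = √((0)² + (14)²) = √196 = 14
|CD| = √((3)² + (-4)²) = √25 = 5
|DE| = √((8)² + (0)²) = √64 = 8
|EA| = √((-8)² + (-6)²) = √100 = 10
Perimeter = 5 + 14 + 5 + 8 + 10 = 42.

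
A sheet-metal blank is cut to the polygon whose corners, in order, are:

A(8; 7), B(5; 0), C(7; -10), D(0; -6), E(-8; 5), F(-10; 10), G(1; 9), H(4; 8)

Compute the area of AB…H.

Cross-terms: -35, -50, -42, -48, -30, -100, -28, -36  ⇒  Σ = -369
Area = |Σ|/2 = 184.5.

184.5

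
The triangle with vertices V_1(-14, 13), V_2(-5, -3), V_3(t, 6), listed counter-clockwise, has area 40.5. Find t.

-5

The doubled signed area Σ (x_i y_{i+1} − x_{i+1} y_i) is linear in t.
With t=0 it equals 161; the coefficient of t is 16 (from the two edges through V_3).
So 16·t + 161 = 2·40.5 = 81 ⇒ t = -5.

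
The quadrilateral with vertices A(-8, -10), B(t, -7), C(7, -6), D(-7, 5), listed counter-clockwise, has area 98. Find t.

The doubled signed area Σ (x_i y_{i+1} − x_{i+1} y_i) is linear in t.
With t=0 it equals 208; the coefficient of t is 4 (from the two edges through B).
So 4·t + 208 = 2·98 = 196 ⇒ t = -3.

-3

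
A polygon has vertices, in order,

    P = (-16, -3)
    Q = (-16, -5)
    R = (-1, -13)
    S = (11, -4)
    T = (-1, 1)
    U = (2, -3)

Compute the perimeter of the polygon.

|PQ| = √((0)² + (-2)²) = √4 = 2
|QR| = √((15)² + (-8)²) = √289 = 17
|RS| = √((12)² + (9)²) = √225 = 15
|ST| = √((-12)² + (5)²) = √169 = 13
|TU| = √((3)² + (-4)²) = √25 = 5
|UP| = √((-18)² + (0)²) = √324 = 18
Perimeter = 2 + 17 + 15 + 13 + 5 + 18 = 70.

70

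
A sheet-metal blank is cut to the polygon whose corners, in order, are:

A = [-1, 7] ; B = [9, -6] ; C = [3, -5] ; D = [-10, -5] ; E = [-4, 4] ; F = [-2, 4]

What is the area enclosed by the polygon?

113.5

Σ = (-57) + (-27) + (-65) + (-60) + (-8) + (-10) = -227
Area = |Σ|/2 = 113.5.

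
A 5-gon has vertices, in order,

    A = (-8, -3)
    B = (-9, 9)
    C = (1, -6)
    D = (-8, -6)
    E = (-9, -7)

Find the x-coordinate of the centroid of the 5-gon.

-16/3

Apply the shoelace formula. First the cross-terms c_i = x_i·y_{i+1} − x_{i+1}·y_i:
  -99, 45, -54, 2, -29  ⇒  2A = -135, A = -67.5.
Then Σ (x_i + x_{i+1})·c_i = 2160, so x̄ = 2160 / (6·(-67.5)) = -16/3.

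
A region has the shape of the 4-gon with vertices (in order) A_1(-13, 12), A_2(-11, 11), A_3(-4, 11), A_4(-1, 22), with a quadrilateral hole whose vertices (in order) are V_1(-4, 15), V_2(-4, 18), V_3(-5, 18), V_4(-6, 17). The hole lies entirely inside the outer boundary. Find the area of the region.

51

Outer boundary:
Apply Gauss's area formula: 2A = Σ (x_i·y_{i+1} − x_{i+1}·y_i), indices taken mod 4.
A_1→A_2: (-13)(11) − (-11)(12) = -11
A_2→A_3: (-11)(11) − (-4)(11) = -77
A_3→A_4: (-4)(22) − (-1)(11) = -77
A_4→A_1: (-1)(12) − (-13)(22) = 274
Σ = 109
Area = |Σ|/2 = 54.5.
Hole:
Cross-terms: -12, 18, 23, -22  ⇒  Σ = 7
Area = |Σ|/2 = 3.5.
Net area = 54.5 − 3.5 = 51.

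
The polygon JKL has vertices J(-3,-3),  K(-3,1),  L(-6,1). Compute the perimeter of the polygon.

12

|JK| = √((0)² + (4)²) = √16 = 4
|KL| = √((-3)² + (0)²) = √9 = 3
|LJ| = √((3)² + (-4)²) = √25 = 5
Perimeter = 4 + 3 + 5 = 12.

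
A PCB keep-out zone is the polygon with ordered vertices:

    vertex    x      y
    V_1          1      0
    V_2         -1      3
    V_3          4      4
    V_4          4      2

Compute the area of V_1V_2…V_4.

Apply the surveyor's formula: 2A = Σ (x_i·y_{i+1} − x_{i+1}·y_i), indices taken mod 4.
V_1→V_2: (1)(3) − (-1)(0) = 3
V_2→V_3: (-1)(4) − (4)(3) = -16
V_3→V_4: (4)(2) − (4)(4) = -8
V_4→V_1: (4)(0) − (1)(2) = -2
Σ = -23
Area = |Σ|/2 = 11.5.

11.5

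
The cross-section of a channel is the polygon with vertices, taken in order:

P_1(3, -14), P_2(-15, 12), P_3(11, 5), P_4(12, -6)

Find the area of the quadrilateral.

Apply the surveyor's formula: 2A = Σ (x_i·y_{i+1} − x_{i+1}·y_i), indices taken mod 4.
P_1→P_2: (3)(12) − (-15)(-14) = -174
P_2→P_3: (-15)(5) − (11)(12) = -207
P_3→P_4: (11)(-6) − (12)(5) = -126
P_4→P_1: (12)(-14) − (3)(-6) = -150
Σ = -657
Area = |Σ|/2 = 328.5.

328.5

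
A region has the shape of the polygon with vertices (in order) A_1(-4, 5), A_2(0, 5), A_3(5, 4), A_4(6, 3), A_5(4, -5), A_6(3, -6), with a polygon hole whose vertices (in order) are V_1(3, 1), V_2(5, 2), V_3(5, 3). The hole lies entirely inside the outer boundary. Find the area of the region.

56

Outer boundary:
Apply Gauss's area formula: 2A = Σ (x_i·y_{i+1} − x_{i+1}·y_i), indices taken mod 6.
Σ = (-20) + (-25) + (-9) + (-42) + (-9) + (-9) = -114
Area = |Σ|/2 = 57.
Hole:
Apply Gauss's area formula: 2A = Σ (x_i·y_{i+1} − x_{i+1}·y_i), indices taken mod 3.
Cross-terms: 1, 5, -4  ⇒  Σ = 2
Area = |Σ|/2 = 1.
Net area = 57 − 1 = 56.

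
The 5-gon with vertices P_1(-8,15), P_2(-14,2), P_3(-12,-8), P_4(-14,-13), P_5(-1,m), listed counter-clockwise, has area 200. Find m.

-9

The doubled signed area Σ (x_i y_{i+1} − x_{i+1} y_i) is linear in m.
With m=0 it equals 346; the coefficient of m is -6 (from the two edges through P_5).
So -6·m + 346 = 2·200 = 400 ⇒ m = -9.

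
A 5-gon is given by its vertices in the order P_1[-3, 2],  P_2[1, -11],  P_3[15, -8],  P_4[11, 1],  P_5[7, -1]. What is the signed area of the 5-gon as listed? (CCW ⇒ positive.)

142

Apply Gauss's area formula: 2A = Σ (x_i·y_{i+1} − x_{i+1}·y_i), indices taken mod 5.
P_1→P_2: (-3)(-11) − (1)(2) = 31
P_2→P_3: (1)(-8) − (15)(-11) = 157
P_3→P_4: (15)(1) − (11)(-8) = 103
P_4→P_5: (11)(-1) − (7)(1) = -18
P_5→P_1: (7)(2) − (-3)(-1) = 11
Σ = 284
Signed area = Σ/2 = 142 (positive ⇒ counter-clockwise traversal).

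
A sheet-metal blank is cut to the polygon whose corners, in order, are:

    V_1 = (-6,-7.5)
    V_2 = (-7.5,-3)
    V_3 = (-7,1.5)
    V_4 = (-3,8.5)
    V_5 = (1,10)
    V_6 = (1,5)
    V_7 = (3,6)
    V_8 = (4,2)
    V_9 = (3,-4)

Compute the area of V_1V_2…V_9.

132.25

Cross-terms: -38.25, -32.25, -55, -38.5, -5, -9, -18, -22, -46.5  ⇒  Σ = -264.5
Area = |Σ|/2 = 132.25.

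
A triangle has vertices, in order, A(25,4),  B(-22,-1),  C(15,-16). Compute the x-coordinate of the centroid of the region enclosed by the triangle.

6

Apply the shoelace formula. First the cross-terms c_i = x_i·y_{i+1} − x_{i+1}·y_i:
  63, 367, 460  ⇒  2A = 890, A = 445.
Then Σ (x_i + x_{i+1})·c_i = 16020, so x̄ = 16020 / (6·445) = 6.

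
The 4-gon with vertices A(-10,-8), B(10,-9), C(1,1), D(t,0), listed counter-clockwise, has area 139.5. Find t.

Write out the shoelace sum; only the two edges meeting at D involve t:
2·Area = [(1·0 − t·1) + (t·(-8) − (-10)·0)] + 189
       = -9·t + 189 = 279
⇒ t = -10.

-10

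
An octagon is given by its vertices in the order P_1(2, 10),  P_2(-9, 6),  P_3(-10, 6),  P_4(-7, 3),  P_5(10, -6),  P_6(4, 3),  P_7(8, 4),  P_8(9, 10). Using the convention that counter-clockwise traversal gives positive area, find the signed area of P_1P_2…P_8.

Apply the shoelace (surveyor's) formula: 2A = Σ (x_i·y_{i+1} − x_{i+1}·y_i), indices taken mod 8.
P_1→P_2: (2)(6) − (-9)(10) = 102
P_2→P_3: (-9)(6) − (-10)(6) = 6
P_3→P_4: (-10)(3) − (-7)(6) = 12
P_4→P_5: (-7)(-6) − (10)(3) = 12
P_5→P_6: (10)(3) − (4)(-6) = 54
P_6→P_7: (4)(4) − (8)(3) = -8
P_7→P_8: (8)(10) − (9)(4) = 44
P_8→P_1: (9)(10) − (2)(10) = 70
Σ = 292
Signed area = Σ/2 = 146 (positive ⇒ counter-clockwise traversal).

146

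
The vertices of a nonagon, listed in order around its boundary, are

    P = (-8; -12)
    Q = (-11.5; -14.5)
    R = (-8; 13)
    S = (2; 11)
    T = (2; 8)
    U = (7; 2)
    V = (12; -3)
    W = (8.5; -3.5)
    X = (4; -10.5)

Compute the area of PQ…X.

Apply the shoelace formula: 2A = Σ (x_i·y_{i+1} − x_{i+1}·y_i), indices taken mod 9.
Σ = (-22) + (-265.5) + (-114) + (-6) + (-52) + (-45) + (-16.5) + (-75.25) + (-132) = -728.25
Area = |Σ|/2 = 364.125.

364.125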